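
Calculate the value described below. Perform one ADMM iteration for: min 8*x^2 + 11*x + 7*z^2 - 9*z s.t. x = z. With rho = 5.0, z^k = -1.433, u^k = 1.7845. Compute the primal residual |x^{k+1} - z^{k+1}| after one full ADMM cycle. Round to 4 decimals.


ADMM iteration with rho = 5.0, z^k = -1.433, u^k = 1.7845
Step 1: x-update.
Minimize 8*x^2 + 11*x + (5.0/2)*(x + 1.433 + 1.7845)^2
FOC: (2*8 + 5.0)*x = -11 + 5.0*(-1.433 - 1.7845)
x^{k+1} = -1.2899
Step 2: z-update.
Minimize 7*z^2 - 9*z + (5.0/2)*(-1.2899 - z + 1.7845)^2
FOC: (2*7 + 5.0)*z = 9 + 5.0*(-1.2899 + 1.7845)
z^{k+1} = 0.6038
Step 3: u-update.
u^{k+1} = 1.7845 - 1.2899 - 0.6038 = -0.1092
Step 4: Primal residual = |-1.2899 - 0.6038| = 1.8937


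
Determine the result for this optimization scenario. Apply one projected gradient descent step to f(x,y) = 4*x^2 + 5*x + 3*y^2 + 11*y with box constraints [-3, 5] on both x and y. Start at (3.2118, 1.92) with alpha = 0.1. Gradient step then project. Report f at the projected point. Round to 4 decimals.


Step 1: Compute gradient at (3.2118, 1.92).
grad_x = 2*4*3.2118 + 5 = 30.6944
grad_y = 2*3*1.92 + 11 = 22.52
Step 2: Gradient step.
x_raw = 3.2118 - 0.1*30.6944 = 0.1424
y_raw = 1.92 - 0.1*22.52 = -0.332
Step 3: Project onto [-3, 5].
x_proj = clip(0.1424) = 0.1424
y_proj = clip(-0.332) = -0.332
Step 4: Evaluate f.
f(0.1424, -0.332) = -2.5285


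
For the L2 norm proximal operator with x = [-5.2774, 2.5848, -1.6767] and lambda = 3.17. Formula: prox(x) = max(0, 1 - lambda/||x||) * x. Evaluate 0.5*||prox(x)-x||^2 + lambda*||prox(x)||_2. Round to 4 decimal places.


Step 1: Compute ||x||.
||x|| = 6.1109
Step 2: Compute scaling factor.
scale = max(0, 1 - 3.17/6.1109) = 0.4813
Step 3: prox(x) = [-2.5398, 1.244, -0.8069]
||prox(x)|| = 2.9409
Step 4: Proximal objective.
0.5*||prox-x||^2 = 5.0245
lambda*||prox|| = 9.3227
Total = 14.3472


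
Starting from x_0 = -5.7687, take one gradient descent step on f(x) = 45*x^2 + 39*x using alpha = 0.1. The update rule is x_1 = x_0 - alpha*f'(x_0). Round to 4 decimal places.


We compute the gradient at x_0 and apply the update.
f'(x) = 90*x + 39
f'(-5.7687) = 90*-5.7687 + 39 = -480.183
x_1 = -5.7687 - 0.1*-480.183 = 42.2496


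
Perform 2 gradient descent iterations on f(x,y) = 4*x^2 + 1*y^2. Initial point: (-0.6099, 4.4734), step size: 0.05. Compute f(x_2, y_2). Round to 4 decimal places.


Gradient descent on f(x,y) = 4*x^2 + 1*y^2.
Starting point: (-0.6099, 4.4734), alpha = 0.05
Step 1: grad_x = 2*4*-0.6099 = -4.8792, grad_y = 2*1*4.4734 = 8.9468
  x_1 = -0.6099 - 0.05*-4.8792 = -0.3659
  y_1 = 4.4734 - 0.05*8.9468 = 4.0261
Step 2: grad_x = 2*4*-0.3659 = -2.9275, grad_y = 2*1*4.0261 = 8.0521
  x_2 = -0.3659 - 0.05*-2.9275 = -0.2196
  y_2 = 4.0261 - 0.05*8.0521 = 3.6235
f(-0.2196, 3.6235) = 4*(-0.2196)^2 + 1*3.6235^2 = 13.3223


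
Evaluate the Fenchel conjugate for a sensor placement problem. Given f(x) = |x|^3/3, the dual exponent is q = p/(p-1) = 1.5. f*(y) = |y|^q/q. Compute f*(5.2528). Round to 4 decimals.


The conjugate exponent q satisfies 1/p + 1/q = 1.
p = 3, so q = 3/(3 - 1) = 1.5
|y|^q = 5.2528^1.5 = 12.0389
f*(5.2528) = 12.0389 / 1.5 = 8.0259


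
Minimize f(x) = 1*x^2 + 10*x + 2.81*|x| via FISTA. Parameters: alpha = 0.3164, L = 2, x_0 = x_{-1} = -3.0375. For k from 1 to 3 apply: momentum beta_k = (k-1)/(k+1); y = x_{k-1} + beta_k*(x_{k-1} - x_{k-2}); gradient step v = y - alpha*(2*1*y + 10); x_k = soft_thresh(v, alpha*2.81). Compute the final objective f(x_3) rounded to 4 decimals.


FISTA on f(x) = 1*x^2 + 10*x + 2.81*|x|
L = 2, alpha = 0.3164
Iteration 1: beta = 0.0, y = -3.0375 + 0.0*(-3.0375 + 3.0375) = -3.0375
  grad(y) = 3.925, v = y - alpha*grad = -4.2794
  prox(v) = soft_thresh(-4.2794, 0.8891) = -3.3903
Iteration 2: beta = 0.3333, y = -3.3903 + 0.3333*(-3.3903 + 3.0375) = -3.5079
  grad(y) = 2.9842, v = y - alpha*grad = -4.4521
  prox(v) = soft_thresh(-4.4521, 0.8891) = -3.563
Iteration 3: beta = 0.5, y = -3.563 + 0.5*(-3.563 + 3.3903) = -3.6494
  grad(y) = 2.7013, v = y - alpha*grad = -4.504
  prox(v) = soft_thresh(-4.504, 0.8891) = -3.615
f(x_3) = 1*(-3.615)^2 + 10*(-3.615) + 2.81*|-3.615| = -12.9236


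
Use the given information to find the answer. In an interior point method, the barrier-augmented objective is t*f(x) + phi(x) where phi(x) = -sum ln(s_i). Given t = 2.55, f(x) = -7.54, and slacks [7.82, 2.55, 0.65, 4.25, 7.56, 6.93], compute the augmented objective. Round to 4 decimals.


Step 1: Compute log-barrier.
ln values: [2.0567, 0.9361, -0.4308, 1.4469, 2.0229, 1.9359]
phi = -(2.0567 + 0.9361 - 0.4308 + 1.4469 + 2.0229 + 1.9359) = -7.9676
Step 2: Compute augmented objective.
t*f(x) = 2.55*-7.54 = -19.227
Total = -19.227 - 7.9676 = -27.1946


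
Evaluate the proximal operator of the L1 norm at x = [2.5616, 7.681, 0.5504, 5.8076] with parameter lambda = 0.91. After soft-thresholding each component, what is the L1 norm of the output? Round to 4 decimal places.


Soft-thresholding with lambda = 0.91:
prox(2.5616) = sign(2.5616)*max(|2.5616| - 0.91, 0) = 1.6516
prox(7.681) = sign(7.681)*max(|7.681| - 0.91, 0) = 6.771
prox(0.5504) = sign(0.5504)*max(|0.5504| - 0.91, 0) = 0.0
prox(5.8076) = sign(5.8076)*max(|5.8076| - 0.91, 0) = 4.8976
prox(x) = [1.6516, 6.771, 0.0, 4.8976]
||prox(x)||_1 = 1.6516 + 6.771 + 0.0 + 4.8976 = 13.3202


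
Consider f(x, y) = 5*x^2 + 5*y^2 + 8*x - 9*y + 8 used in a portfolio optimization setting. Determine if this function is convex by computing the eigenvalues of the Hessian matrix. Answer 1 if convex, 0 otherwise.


The Hessian of f(x,y) = 5*x^2 + 5*y^2 + 8*x - 9*y + 8 is:
H = [[10, 0], [0, 10]]
Trace = 10 + 10 = 20
Determinant = 10*10 - (0)^2 = 100
Discriminant = (20)^2 - 4*100 = 0.0
Eigenvalues: lambda_1 = 10.0, lambda_2 = 10.0
The function is convex.

1


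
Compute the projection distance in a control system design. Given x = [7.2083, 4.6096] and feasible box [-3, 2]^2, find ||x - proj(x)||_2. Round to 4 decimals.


Project each component onto [-3, 2].
clip(7.2083) = 2.0, clip(4.6096) = 2.0
Projection = [2.0, 2.0]
Squared diffs: [27.1264, 6.81]
Distance = sqrt(33.9364) = 5.8255


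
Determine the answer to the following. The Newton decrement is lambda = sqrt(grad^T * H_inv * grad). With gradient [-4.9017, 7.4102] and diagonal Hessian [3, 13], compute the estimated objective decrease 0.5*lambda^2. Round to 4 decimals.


Step 1: H is diagonal, so H^(-1) * g = [-1.6339, 0.57].
Step 2: g^T H^(-1) g = sum_i g_i^2 / H_ii
  = (-4.9017)^2/3 + (7.4102)^2/13
  = 8.0089 + 4.2239 = 12.2328
Step 3: Objective decrease = 0.5 * g^T H^(-1) g = 6.1164


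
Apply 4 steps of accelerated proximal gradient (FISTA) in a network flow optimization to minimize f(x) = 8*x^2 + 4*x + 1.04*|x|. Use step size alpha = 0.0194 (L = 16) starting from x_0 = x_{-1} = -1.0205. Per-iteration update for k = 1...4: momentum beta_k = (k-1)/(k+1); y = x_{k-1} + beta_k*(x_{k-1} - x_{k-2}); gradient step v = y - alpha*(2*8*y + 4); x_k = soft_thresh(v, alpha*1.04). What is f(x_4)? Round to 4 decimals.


FISTA on f(x) = 8*x^2 + 4*x + 1.04*|x|
L = 16, alpha = 0.0194
Iteration 1: beta = 0.0, y = -1.0205 + 0.0*(-1.0205 + 1.0205) = -1.0205
  grad(y) = -12.328, v = y - alpha*grad = -0.7813
  prox(v) = soft_thresh(-0.7813, 0.0202) = -0.7612
Iteration 2: beta = 0.3333, y = -0.7612 + 0.3333*(-0.7612 + 1.0205) = -0.6747
  grad(y) = -6.7954, v = y - alpha*grad = -0.5429
  prox(v) = soft_thresh(-0.5429, 0.0202) = -0.5227
Iteration 3: beta = 0.5, y = -0.5227 + 0.5*(-0.5227 + 0.7612) = -0.4035
  grad(y) = -2.4557, v = y - alpha*grad = -0.3558
  prox(v) = soft_thresh(-0.3558, 0.0202) = -0.3357
Iteration 4: beta = 0.6, y = -0.3357 + 0.6*(-0.3357 + 0.5227) = -0.2234
  grad(y) = 0.425, v = y - alpha*grad = -0.2317
  prox(v) = soft_thresh(-0.2317, 0.0202) = -0.2115
f(x_4) = 8*(-0.2115)^2 + 4*(-0.2115) + 1.04*|-0.2115| = -0.2682


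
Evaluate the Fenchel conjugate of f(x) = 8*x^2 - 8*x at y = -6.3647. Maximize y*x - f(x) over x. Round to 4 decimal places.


f*(y) = sup_x {y*x - a*x^2 - b*x} = sup_x {(y-b)*x - a*x^2}
FOC: (y - b) - 2a*x = 0 => x* = (y - b)/(2a)
x* = (-6.3647 + 8)/(2*8) = 0.1022
f*(-6.3647) = (y-b)^2/(4a) = (-6.3647 + 8)^2/(4*8)
= 2.6742/32 = 0.0836


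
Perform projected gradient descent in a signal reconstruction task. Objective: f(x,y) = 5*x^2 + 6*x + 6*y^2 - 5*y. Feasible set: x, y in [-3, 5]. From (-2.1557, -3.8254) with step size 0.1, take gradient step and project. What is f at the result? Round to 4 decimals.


Step 1: Compute gradient at (-2.1557, -3.8254).
grad_x = 2*5*-2.1557 + 6 = -15.557
grad_y = 2*6*-3.8254 - 5 = -50.9048
Step 2: Gradient step.
x_raw = -2.1557 - 0.1*-15.557 = -0.6
y_raw = -3.8254 - 0.1*-50.9048 = 1.2651
Step 3: Project onto [-3, 5].
x_proj = clip(-0.6) = -0.6
y_proj = clip(1.2651) = 1.2651
Step 4: Evaluate f.
f(-0.6, 1.2651) = 1.4772


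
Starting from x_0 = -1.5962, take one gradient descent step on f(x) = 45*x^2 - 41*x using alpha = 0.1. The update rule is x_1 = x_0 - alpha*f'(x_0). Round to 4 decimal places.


We compute the gradient at x_0 and apply the update.
f'(x) = 90*x - 41
f'(-1.5962) = 90*-1.5962 - 41 = -184.658
x_1 = -1.5962 - 0.1*-184.658 = 16.8696


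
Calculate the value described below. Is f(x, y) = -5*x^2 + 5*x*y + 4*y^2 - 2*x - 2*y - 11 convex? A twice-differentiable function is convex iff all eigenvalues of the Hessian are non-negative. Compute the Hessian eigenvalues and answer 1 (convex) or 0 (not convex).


The Hessian of f(x,y) = -5*x^2 + 5*x*y + 4*y^2 - 2*x - 2*y - 11 is:
H = [[-10, 5], [5, 8]]
Trace = -10 + 8 = -2
Determinant = -10*8 - (5)^2 = -105
Discriminant = (-2)^2 - 4*-105 = 424.0
Eigenvalues: lambda_1 = -11.2956, lambda_2 = 9.2956
The function is not convex.

0


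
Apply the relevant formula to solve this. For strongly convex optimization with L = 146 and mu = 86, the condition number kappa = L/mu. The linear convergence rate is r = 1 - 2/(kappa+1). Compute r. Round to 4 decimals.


Step 1: Compute the condition number.
kappa = L/mu = 146/86 = 1.6977
Step 2: Compute the convergence rate.
r = 1 - 2/(kappa + 1) = 1 - 2*mu/(L + mu) = (L - mu)/(L + mu) = 60/232 = 0.2586


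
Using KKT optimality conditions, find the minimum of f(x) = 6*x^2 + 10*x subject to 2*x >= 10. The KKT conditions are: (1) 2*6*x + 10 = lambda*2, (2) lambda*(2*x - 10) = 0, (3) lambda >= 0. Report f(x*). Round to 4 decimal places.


Step 1: Try lambda = 0 (constraint inactive).
x_unc = -10/(2*6) = -0.8333
Check: 2*-0.8333 = -1.6666 < 10 -- violated!
Step 2: Constraint must be active: 2*x = 10
x* = 10/2 = 5.0
lambda = (2*6*5.0 + 10)/2 = 35.0
Step 3: Compute optimal value.
f(x*) = 6*5.0^2 + 10*5.0 = 200.0


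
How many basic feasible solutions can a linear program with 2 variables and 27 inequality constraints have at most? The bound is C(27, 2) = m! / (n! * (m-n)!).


Each vertex corresponds to some choice of n active constraints out of m, so the number of vertices is at most C(m, n) = m! / (n!(m-n)!).
m = 27, n = 2
Numerator: 27 * 26
Denominator: 2! = 2
C(27, 2) = 351


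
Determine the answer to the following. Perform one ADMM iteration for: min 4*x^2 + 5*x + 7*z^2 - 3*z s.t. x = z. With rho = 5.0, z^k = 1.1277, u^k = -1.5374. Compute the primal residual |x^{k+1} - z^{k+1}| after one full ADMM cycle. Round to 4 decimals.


ADMM iteration with rho = 5.0, z^k = 1.1277, u^k = -1.5374
Step 1: x-update.
Minimize 4*x^2 + 5*x + (5.0/2)*(x - 1.1277 - 1.5374)^2
FOC: (2*4 + 5.0)*x = -5 + 5.0*(1.1277 + 1.5374)
x^{k+1} = 0.6404
Step 2: z-update.
Minimize 7*z^2 - 3*z + (5.0/2)*(0.6404 - z - 1.5374)^2
FOC: (2*7 + 5.0)*z = 3 + 5.0*(0.6404 - 1.5374)
z^{k+1} = -0.0782
Step 3: u-update.
u^{k+1} = -1.5374 + 0.6404 + 0.0782 = -0.8188
Step 4: Primal residual = |0.6404 + 0.0782| = 0.7186


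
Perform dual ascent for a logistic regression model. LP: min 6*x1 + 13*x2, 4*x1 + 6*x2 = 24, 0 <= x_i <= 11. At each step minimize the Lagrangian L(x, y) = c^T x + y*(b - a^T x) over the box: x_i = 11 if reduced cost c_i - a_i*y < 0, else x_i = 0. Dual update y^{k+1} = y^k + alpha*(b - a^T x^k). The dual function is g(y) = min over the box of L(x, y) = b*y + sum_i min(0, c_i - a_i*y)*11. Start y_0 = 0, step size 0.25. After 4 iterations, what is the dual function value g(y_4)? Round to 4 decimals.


Dual ascent for LP: min 6*x1 + 13*x2, 4*x1 + 6*x2 = 24, 0 <= x_i <= 11
Step 1: y^k = 0.0, reduced costs: (6.0, 13.0)
  x^k = (0.0, 0.0), subgradient = b - a^T x = 24.0
  y^{k+1} = 0.0 + 0.25*24.0 = 6.0
Step 2: y^k = 6.0, reduced costs: (-18.0, -23.0)
  x^k = (11.0, 11.0), subgradient = b - a^T x = -86.0
  y^{k+1} = 6.0 + 0.25*-86.0 = -15.5
Step 3: y^k = -15.5, reduced costs: (68.0, 106.0)
  x^k = (0.0, 0.0), subgradient = b - a^T x = 24.0
  y^{k+1} = -15.5 + 0.25*24.0 = -9.5
Step 4: y^k = -9.5, reduced costs: (44.0, 70.0)
  x^k = (0.0, 0.0), subgradient = b - a^T x = 24.0
  y^{k+1} = -9.5 + 0.25*24.0 = -3.5
Dual objective at y_4 = -3.5: reduced costs (20.0, 34.0), box minimizer x = (0.0, 0.0)
g(y_4) = b*y + (c1 - a1*y)*x1 + (c2 - a2*y)*x2 = 24*(-3.5) + 20.0*0.0 + 34.0*0.0 = -84.0 + 0.0 + 0.0 = -84.0


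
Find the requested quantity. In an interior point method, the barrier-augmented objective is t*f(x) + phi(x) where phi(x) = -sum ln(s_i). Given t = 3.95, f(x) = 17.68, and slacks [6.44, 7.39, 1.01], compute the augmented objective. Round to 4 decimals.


Step 1: Compute log-barrier.
ln values: [1.8625, 2.0001, 0.01]
phi = -(1.8625 + 2.0001 + 0.01) = -3.8726
Step 2: Compute augmented objective.
t*f(x) = 3.95*17.68 = 69.836
Total = 69.836 - 3.8726 = 65.9634


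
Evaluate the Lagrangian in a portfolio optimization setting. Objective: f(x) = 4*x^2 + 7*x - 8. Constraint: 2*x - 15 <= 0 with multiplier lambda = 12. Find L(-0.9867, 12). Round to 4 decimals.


Step 1: Evaluate f(x).
f(-0.9867) = 4*(-0.9867)^2 + 7*(-0.9867) - 8 = -11.0126
Step 2: Evaluate g(x).
g(-0.9867) = 2*-0.9867 - 15 = -16.9734
Step 3: Compute Lagrangian.
L = -11.0126 + 12*-16.9734 = -214.6934


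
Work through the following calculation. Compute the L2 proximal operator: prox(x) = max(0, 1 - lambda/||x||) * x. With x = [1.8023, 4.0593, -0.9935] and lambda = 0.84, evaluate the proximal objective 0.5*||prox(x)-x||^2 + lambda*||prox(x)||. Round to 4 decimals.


Step 1: Compute ||x||.
||x|| = 4.5512
Step 2: Compute scaling factor.
scale = max(0, 1 - 0.84/4.5512) = 0.8154
Step 3: prox(x) = [1.4697, 3.3101, -0.8101]
||prox(x)|| = 3.7112
Step 4: Proximal objective.
0.5*||prox-x||^2 = 0.3528
lambda*||prox|| = 3.1174
Total = 3.4702


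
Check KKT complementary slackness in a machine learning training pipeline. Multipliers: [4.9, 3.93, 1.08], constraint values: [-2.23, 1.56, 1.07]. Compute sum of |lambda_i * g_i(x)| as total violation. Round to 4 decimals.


KKT complementary slackness check:
lambda_1 * g_1 = 4.9 * -2.23 = -10.927
lambda_2 * g_2 = 3.93 * 1.56 = 6.1308
lambda_3 * g_3 = 1.08 * 1.07 = 1.1556
Total violation = 10.927 + 6.1308 + 1.1556 = 18.2134


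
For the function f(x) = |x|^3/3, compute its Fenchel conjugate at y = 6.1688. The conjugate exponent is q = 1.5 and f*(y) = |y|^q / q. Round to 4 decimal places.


The conjugate exponent q satisfies 1/p + 1/q = 1.
p = 3, so q = 3/(3 - 1) = 1.5
|y|^q = 6.1688^1.5 = 15.3215
f*(6.1688) = 15.3215 / 1.5 = 10.2143


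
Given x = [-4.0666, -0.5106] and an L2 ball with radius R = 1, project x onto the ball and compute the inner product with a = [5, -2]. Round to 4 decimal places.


Step 1: Compute ||x|| (intermediates to 6 decimals).
||x|| = sqrt((-4.0666)^2 + (-0.5106)^2) = 4.09853
Step 2: Project.
Since ||x|| > R, scale = R/||x|| = 1/4.09853 = 0.24399, proj(x) = scale * x
proj(x) = [-0.99221, -0.124581]
Step 3: Dot product.
a^T * proj(x) = 5*(-0.99221) - 2*(-0.124581) = -4.7119


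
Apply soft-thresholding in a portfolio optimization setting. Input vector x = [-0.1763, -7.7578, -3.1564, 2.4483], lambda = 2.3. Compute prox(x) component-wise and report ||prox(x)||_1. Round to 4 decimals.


Soft-thresholding with lambda = 2.3:
prox(-0.1763) = sign(-0.1763)*max(|-0.1763| - 2.3, 0) = 0.0
prox(-7.7578) = sign(-7.7578)*max(|-7.7578| - 2.3, 0) = -5.4578
prox(-3.1564) = sign(-3.1564)*max(|-3.1564| - 2.3, 0) = -0.8564
prox(2.4483) = sign(2.4483)*max(|2.4483| - 2.3, 0) = 0.1483
prox(x) = [0.0, -5.4578, -0.8564, 0.1483]
||prox(x)||_1 = 0.0 + 5.4578 + 0.8564 + 0.1483 = 6.4625


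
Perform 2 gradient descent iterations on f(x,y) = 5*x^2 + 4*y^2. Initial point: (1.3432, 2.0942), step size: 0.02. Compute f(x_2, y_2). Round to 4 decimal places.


Gradient descent on f(x,y) = 5*x^2 + 4*y^2.
Starting point: (1.3432, 2.0942), alpha = 0.02
Step 1: grad_x = 2*5*1.3432 = 13.432, grad_y = 2*4*2.0942 = 16.7536
  x_1 = 1.3432 - 0.02*13.432 = 1.0746
  y_1 = 2.0942 - 0.02*16.7536 = 1.7591
Step 2: grad_x = 2*5*1.0746 = 10.7456, grad_y = 2*4*1.7591 = 14.073
  x_2 = 1.0746 - 0.02*10.7456 = 0.8596
  y_2 = 1.7591 - 0.02*14.073 = 1.4777
f(0.8596, 1.4777) = 5*0.8596^2 + 4*1.4777^2 = 12.429


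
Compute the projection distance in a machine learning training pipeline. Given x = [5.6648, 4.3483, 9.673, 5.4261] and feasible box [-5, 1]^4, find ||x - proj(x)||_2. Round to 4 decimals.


Project each component onto [-5, 1].
clip(5.6648) = 1.0, clip(4.3483) = 1.0, clip(9.673) = 1.0, clip(5.4261) = 1.0
Projection = [1.0, 1.0, 1.0, 1.0]
Squared diffs: [21.7604, 11.2111, 75.2209, 19.5904]
Distance = sqrt(127.7828) = 11.3041


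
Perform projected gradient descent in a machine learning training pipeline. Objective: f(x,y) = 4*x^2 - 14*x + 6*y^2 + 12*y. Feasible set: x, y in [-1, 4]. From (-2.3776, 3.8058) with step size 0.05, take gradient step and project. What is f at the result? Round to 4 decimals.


Step 1: Compute gradient at (-2.3776, 3.8058).
grad_x = 2*4*-2.3776 - 14 = -33.0208
grad_y = 2*6*3.8058 + 12 = 57.6696
Step 2: Gradient step.
x_raw = -2.3776 - 0.05*-33.0208 = -0.7266
y_raw = 3.8058 - 0.05*57.6696 = 0.9223
Step 3: Project onto [-1, 4].
x_proj = clip(-0.7266) = -0.7266
y_proj = clip(0.9223) = 0.9223
Step 4: Evaluate f.
f(-0.7266, 0.9223) = 28.4553


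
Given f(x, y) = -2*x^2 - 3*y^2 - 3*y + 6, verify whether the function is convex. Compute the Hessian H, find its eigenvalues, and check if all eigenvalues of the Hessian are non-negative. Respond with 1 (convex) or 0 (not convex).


The Hessian of f(x,y) = -2*x^2 - 3*y^2 - 3*y + 6 is:
H = [[-4, 0], [0, -6]]
Trace = -4 - 6 = -10
Determinant = -4*-6 - (0)^2 = 24
Discriminant = (-10)^2 - 4*24 = 4.0
Eigenvalues: lambda_1 = -6.0, lambda_2 = -4.0
The function is not convex.

0


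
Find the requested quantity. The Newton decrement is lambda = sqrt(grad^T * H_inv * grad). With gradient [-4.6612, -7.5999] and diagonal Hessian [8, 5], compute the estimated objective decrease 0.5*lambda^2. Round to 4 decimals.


Step 1: H is diagonal, so H^(-1) * g = [-0.5827, -1.52].
Step 2: g^T H^(-1) g = sum_i g_i^2 / H_ii
  = (-4.6612)^2/8 + (-7.5999)^2/5
  = 2.7158 + 11.5517 = 14.2675
Step 3: Objective decrease = 0.5 * g^T H^(-1) g = 7.1338


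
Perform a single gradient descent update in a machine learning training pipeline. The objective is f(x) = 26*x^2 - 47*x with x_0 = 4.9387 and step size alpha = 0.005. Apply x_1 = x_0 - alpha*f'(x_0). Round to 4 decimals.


We compute the gradient at x_0 and apply the update.
f'(x) = 52*x - 47
f'(4.9387) = 52*4.9387 - 47 = 209.8124
x_1 = 4.9387 - 0.005*209.8124 = 3.8896


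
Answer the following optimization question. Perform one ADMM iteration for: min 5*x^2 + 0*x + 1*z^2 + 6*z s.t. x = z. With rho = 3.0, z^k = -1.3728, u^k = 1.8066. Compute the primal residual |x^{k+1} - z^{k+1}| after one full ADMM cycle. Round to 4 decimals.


ADMM iteration with rho = 3.0, z^k = -1.3728, u^k = 1.8066
Step 1: x-update.
Minimize 5*x^2 + 0*x + (3.0/2)*(x + 1.3728 + 1.8066)^2
FOC: (2*5 + 3.0)*x = 0 + 3.0*(-1.3728 - 1.8066)
x^{k+1} = -0.7337
Step 2: z-update.
Minimize 1*z^2 + 6*z + (3.0/2)*(-0.7337 - z + 1.8066)^2
FOC: (2*1 + 3.0)*z = -6 + 3.0*(-0.7337 + 1.8066)
z^{k+1} = -0.5563
Step 3: u-update.
u^{k+1} = 1.8066 - 0.7337 + 0.5563 = 1.6292
Step 4: Primal residual = |-0.7337 + 0.5563| = 0.1774


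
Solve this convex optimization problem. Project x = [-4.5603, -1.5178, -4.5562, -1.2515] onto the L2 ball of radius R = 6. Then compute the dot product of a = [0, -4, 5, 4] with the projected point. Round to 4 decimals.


Step 1: Compute ||x|| (intermediates to 6 decimals).
||x|| = sqrt((-4.5603)^2 + (-1.5178)^2 + (-4.5562)^2 + (-1.2515)^2) = 6.739827
Step 2: Project.
Since ||x|| > R, scale = R/||x|| = 6/6.739827 = 0.890231, proj(x) = scale * x
proj(x) = [-4.05972, -1.351193, -4.05607, -1.114124]
Step 3: Dot product.
a^T * proj(x) = 0*(-4.05972) - 4*(-1.351193) + 5*(-4.05607) + 4*(-1.114124) = -19.3321


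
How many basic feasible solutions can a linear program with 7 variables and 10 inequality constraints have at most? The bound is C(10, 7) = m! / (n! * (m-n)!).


Each vertex corresponds to some choice of n active constraints out of m, so the number of vertices is at most C(m, n) = m! / (n!(m-n)!).
m = 10, n = 7
Numerator: 10 * 9 * 8 * 7 * 6 * 5 * 4
Denominator: 7! = 5040
C(10, 7) = 120


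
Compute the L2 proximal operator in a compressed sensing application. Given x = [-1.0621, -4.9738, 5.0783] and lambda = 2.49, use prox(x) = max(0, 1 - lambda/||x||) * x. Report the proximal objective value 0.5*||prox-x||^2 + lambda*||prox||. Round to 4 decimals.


Step 1: Compute ||x||.
||x|| = 7.1872
Step 2: Compute scaling factor.
scale = max(0, 1 - 2.49/7.1872) = 0.6536
Step 3: prox(x) = [-0.6941, -3.2506, 3.3189]
||prox(x)|| = 4.6972
Step 4: Proximal objective.
0.5*||prox-x||^2 = 3.1001
lambda*||prox|| = 11.696
Total = 14.7961


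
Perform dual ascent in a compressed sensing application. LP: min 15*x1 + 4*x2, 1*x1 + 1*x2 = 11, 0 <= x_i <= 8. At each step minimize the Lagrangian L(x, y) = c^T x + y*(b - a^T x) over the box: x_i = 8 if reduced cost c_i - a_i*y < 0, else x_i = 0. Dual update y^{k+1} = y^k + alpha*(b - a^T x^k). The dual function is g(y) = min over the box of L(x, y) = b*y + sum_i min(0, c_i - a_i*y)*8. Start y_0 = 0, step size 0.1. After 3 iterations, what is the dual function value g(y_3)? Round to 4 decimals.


Dual ascent for LP: min 15*x1 + 4*x2, 1*x1 + 1*x2 = 11, 0 <= x_i <= 8
Step 1: y^k = 0.0, reduced costs: (15.0, 4.0)
  x^k = (0.0, 0.0), subgradient = b - a^T x = 11.0
  y^{k+1} = 0.0 + 0.1*11.0 = 1.1
Step 2: y^k = 1.1, reduced costs: (13.9, 2.9)
  x^k = (0.0, 0.0), subgradient = b - a^T x = 11.0
  y^{k+1} = 1.1 + 0.1*11.0 = 2.2
Step 3: y^k = 2.2, reduced costs: (12.8, 1.8)
  x^k = (0.0, 0.0), subgradient = b - a^T x = 11.0
  y^{k+1} = 2.2 + 0.1*11.0 = 3.3
Dual objective at y_3 = 3.3: reduced costs (11.7, 0.7), box minimizer x = (0.0, 0.0)
g(y_3) = b*y + (c1 - a1*y)*x1 + (c2 - a2*y)*x2 = 11*3.3 + 11.7*0.0 + 0.7*0.0 = 36.3 + 0.0 + 0.0 = 36.3


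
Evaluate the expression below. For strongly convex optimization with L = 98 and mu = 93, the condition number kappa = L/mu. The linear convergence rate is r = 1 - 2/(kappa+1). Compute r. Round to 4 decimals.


Step 1: Compute the condition number.
kappa = L/mu = 98/93 = 1.0538
Step 2: Compute the convergence rate.
r = 1 - 2/(kappa + 1) = 1 - 2*mu/(L + mu) = (L - mu)/(L + mu) = 5/191 = 0.0262


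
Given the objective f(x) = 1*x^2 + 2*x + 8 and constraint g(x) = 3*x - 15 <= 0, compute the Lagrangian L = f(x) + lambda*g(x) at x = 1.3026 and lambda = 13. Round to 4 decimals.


Step 1: Evaluate f(x).
f(1.3026) = 1*1.3026^2 + 2*1.3026 + 8 = 12.302
Step 2: Evaluate g(x).
g(1.3026) = 3*1.3026 - 15 = -11.0922
Step 3: Compute Lagrangian.
L = 12.302 + 13*-11.0922 = -131.8966


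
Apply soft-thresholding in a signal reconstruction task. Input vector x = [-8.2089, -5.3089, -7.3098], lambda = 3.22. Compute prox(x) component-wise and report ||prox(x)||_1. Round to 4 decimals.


Soft-thresholding with lambda = 3.22:
prox(-8.2089) = sign(-8.2089)*max(|-8.2089| - 3.22, 0) = -4.9889
prox(-5.3089) = sign(-5.3089)*max(|-5.3089| - 3.22, 0) = -2.0889
prox(-7.3098) = sign(-7.3098)*max(|-7.3098| - 3.22, 0) = -4.0898
prox(x) = [-4.9889, -2.0889, -4.0898]
||prox(x)||_1 = 4.9889 + 2.0889 + 4.0898 = 11.1676


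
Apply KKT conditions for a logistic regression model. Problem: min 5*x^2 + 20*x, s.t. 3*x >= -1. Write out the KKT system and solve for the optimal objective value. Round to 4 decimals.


Step 1: Try lambda = 0 (constraint inactive).
x_unc = -20/(2*5) = -2.0
Check: 3*-2.0 = -6.0 < -1 -- violated!
Step 2: Constraint must be active: 3*x = -1
x* = -1/3 = -0.3333 (rounded; the exact value -1/3 is used below)
lambda = (2*5*(-1/3) + 20)/3 = 5.5556
Step 3: Compute optimal value.
f(x*) = 5*(-1/3)^2 + 20*(-1/3) = -6.1111


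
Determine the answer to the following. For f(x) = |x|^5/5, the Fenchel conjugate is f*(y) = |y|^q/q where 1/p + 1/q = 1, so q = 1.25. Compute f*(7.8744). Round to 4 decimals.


The conjugate exponent q satisfies 1/p + 1/q = 1.
p = 5, so q = 5/(5 - 1) = 1.25
|y|^q = 7.8744^1.25 = 13.1908
f*(7.8744) = 13.1908 / 1.25 = 10.5527


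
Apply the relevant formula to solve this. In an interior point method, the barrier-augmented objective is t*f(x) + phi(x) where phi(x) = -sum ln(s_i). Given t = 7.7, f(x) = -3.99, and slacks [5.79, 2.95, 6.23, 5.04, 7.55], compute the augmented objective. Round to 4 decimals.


Step 1: Compute log-barrier.
ln values: [1.7561, 1.0818, 1.8294, 1.6174, 2.0215]
phi = -(1.7561 + 1.0818 + 1.8294 + 1.6174 + 2.0215) = -8.3063
Step 2: Compute augmented objective.
t*f(x) = 7.7*-3.99 = -30.723
Total = -30.723 - 8.3063 = -39.0293


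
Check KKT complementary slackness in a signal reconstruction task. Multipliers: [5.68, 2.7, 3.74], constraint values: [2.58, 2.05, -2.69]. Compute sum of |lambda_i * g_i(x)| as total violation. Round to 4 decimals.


KKT complementary slackness check:
lambda_1 * g_1 = 5.68 * 2.58 = 14.6544
lambda_2 * g_2 = 2.7 * 2.05 = 5.535
lambda_3 * g_3 = 3.74 * -2.69 = -10.0606
Total violation = 14.6544 + 5.535 + 10.0606 = 30.25


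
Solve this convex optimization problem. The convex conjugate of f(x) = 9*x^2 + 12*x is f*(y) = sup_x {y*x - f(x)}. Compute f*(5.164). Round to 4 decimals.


f*(y) = sup_x {y*x - a*x^2 - b*x} = sup_x {(y-b)*x - a*x^2}
FOC: (y - b) - 2a*x = 0 => x* = (y - b)/(2a)
x* = (5.164 - 12)/(2*9) = -0.3798
f*(5.164) = (y-b)^2/(4a) = (5.164 - 12)^2/(4*9)
= 46.7309/36 = 1.2981


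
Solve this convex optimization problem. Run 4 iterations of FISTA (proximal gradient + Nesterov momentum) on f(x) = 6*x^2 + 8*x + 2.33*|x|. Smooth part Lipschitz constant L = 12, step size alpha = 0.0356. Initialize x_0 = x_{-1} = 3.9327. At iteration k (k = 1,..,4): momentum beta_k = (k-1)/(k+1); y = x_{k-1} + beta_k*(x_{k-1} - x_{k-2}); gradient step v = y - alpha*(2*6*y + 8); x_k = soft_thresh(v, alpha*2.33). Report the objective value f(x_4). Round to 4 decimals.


FISTA on f(x) = 6*x^2 + 8*x + 2.33*|x|
L = 12, alpha = 0.0356
Iteration 1: beta = 0.0, y = 3.9327 + 0.0*(3.9327 - 3.9327) = 3.9327
  grad(y) = 55.1924, v = y - alpha*grad = 1.9679
  prox(v) = soft_thresh(1.9679, 0.0829) = 1.8849
Iteration 2: beta = 0.3333, y = 1.8849 + 0.3333*(1.8849 - 3.9327) = 1.2023
  grad(y) = 22.4276, v = y - alpha*grad = 0.4039
  prox(v) = soft_thresh(0.4039, 0.0829) = 0.3209
Iteration 3: beta = 0.5, y = 0.3209 + 0.5*(0.3209 - 1.8849) = -0.4611
  grad(y) = 2.4673, v = y - alpha*grad = -0.5489
  prox(v) = soft_thresh(-0.5489, 0.0829) = -0.4659
Iteration 4: beta = 0.6, y = -0.4659 + 0.6*(-0.4659 - 0.3209) = -0.9381
  grad(y) = -3.2568, v = y - alpha*grad = -0.8221
  prox(v) = soft_thresh(-0.8221, 0.0829) = -0.7392
f(x_4) = 6*(-0.7392)^2 + 8*(-0.7392) + 2.33*|-0.7392| = -0.9128


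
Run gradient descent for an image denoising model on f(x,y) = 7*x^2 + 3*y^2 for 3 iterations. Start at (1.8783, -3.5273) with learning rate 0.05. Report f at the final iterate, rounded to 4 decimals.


Gradient descent on f(x,y) = 7*x^2 + 3*y^2.
Starting point: (1.8783, -3.5273), alpha = 0.05
Step 1: grad_x = 2*7*1.8783 = 26.2962, grad_y = 2*3*-3.5273 = -21.1638
  x_1 = 1.8783 - 0.05*26.2962 = 0.5635
  y_1 = -3.5273 - 0.05*-21.1638 = -2.4691
Step 2: grad_x = 2*7*0.5635 = 7.8889, grad_y = 2*3*-2.4691 = -14.8147
  x_2 = 0.5635 - 0.05*7.8889 = 0.169
  y_2 = -2.4691 - 0.05*-14.8147 = -1.7284
Step 3: grad_x = 2*7*0.169 = 2.3667, grad_y = 2*3*-1.7284 = -10.3703
  x_3 = 0.169 - 0.05*2.3667 = 0.0507
  y_3 = -1.7284 - 0.05*-10.3703 = -1.2099
f(0.0507, -1.2099) = 7*0.0507^2 + 3*(-1.2099)^2 = 4.4093


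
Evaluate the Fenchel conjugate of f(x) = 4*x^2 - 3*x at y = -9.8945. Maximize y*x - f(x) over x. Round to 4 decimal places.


f*(y) = sup_x {y*x - a*x^2 - b*x} = sup_x {(y-b)*x - a*x^2}
FOC: (y - b) - 2a*x = 0 => x* = (y - b)/(2a)
x* = (-9.8945 + 3)/(2*4) = -0.8618
f*(-9.8945) = (y-b)^2/(4a) = (-9.8945 + 3)^2/(4*4)
= 47.5341/16 = 2.9709


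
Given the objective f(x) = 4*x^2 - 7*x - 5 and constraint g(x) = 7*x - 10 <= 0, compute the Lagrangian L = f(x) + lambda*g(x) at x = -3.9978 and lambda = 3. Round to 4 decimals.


Step 1: Evaluate f(x).
f(-3.9978) = 4*(-3.9978)^2 - 7*(-3.9978) - 5 = 86.9142
Step 2: Evaluate g(x).
g(-3.9978) = 7*-3.9978 - 10 = -37.9846
Step 3: Compute Lagrangian.
L = 86.9142 + 3*-37.9846 = -27.0396


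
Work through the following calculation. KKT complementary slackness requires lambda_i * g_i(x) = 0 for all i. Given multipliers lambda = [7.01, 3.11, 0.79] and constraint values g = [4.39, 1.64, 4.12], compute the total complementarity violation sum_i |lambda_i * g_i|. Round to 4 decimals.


KKT complementary slackness check:
lambda_1 * g_1 = 7.01 * 4.39 = 30.7739
lambda_2 * g_2 = 3.11 * 1.64 = 5.1004
lambda_3 * g_3 = 0.79 * 4.12 = 3.2548
Total violation = 30.7739 + 5.1004 + 3.2548 = 39.1291


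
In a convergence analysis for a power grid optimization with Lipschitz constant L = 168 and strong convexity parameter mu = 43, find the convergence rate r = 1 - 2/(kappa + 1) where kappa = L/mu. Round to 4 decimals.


Step 1: Compute the condition number.
kappa = L/mu = 168/43 = 3.907
Step 2: Compute the convergence rate.
r = 1 - 2/(kappa + 1) = 1 - 2*mu/(L + mu) = (L - mu)/(L + mu) = 125/211 = 0.5924


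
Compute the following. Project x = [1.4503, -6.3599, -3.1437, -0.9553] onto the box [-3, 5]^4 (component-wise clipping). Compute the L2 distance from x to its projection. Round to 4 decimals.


Project each component onto [-3, 5].
clip(1.4503) = 1.4503, clip(-6.3599) = -3.0, clip(-3.1437) = -3.0, clip(-0.9553) = -0.9553
Projection = [1.4503, -3.0, -3.0, -0.9553]
Squared diffs: [0.0, 11.2889, 0.0206, 0.0]
Distance = sqrt(11.3095) = 3.363


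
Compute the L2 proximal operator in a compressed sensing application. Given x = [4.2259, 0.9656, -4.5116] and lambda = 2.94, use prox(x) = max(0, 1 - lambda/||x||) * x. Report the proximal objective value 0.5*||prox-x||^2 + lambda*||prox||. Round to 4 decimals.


Step 1: Compute ||x||.
||x|| = 6.2566
Step 2: Compute scaling factor.
scale = max(0, 1 - 2.94/6.2566) = 0.5301
Step 3: prox(x) = [2.2401, 0.5119, -2.3916]
||prox(x)|| = 3.3166
Step 4: Proximal objective.
0.5*||prox-x||^2 = 4.3218
lambda*||prox|| = 9.7508
Total = 14.0726


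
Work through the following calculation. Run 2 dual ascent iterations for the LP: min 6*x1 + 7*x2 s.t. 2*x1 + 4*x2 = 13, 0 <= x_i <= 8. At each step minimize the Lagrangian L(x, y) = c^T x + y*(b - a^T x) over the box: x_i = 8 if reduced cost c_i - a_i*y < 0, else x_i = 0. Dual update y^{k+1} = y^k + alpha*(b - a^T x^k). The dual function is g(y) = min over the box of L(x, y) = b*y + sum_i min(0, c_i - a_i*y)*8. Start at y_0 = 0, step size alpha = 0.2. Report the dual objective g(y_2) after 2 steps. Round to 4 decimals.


Dual ascent for LP: min 6*x1 + 7*x2, 2*x1 + 4*x2 = 13, 0 <= x_i <= 8
Step 1: y^k = 0.0, reduced costs: (6.0, 7.0)
  x^k = (0.0, 0.0), subgradient = b - a^T x = 13.0
  y^{k+1} = 0.0 + 0.2*13.0 = 2.6
Step 2: y^k = 2.6, reduced costs: (0.8, -3.4)
  x^k = (0.0, 8.0), subgradient = b - a^T x = -19.0
  y^{k+1} = 2.6 + 0.2*-19.0 = -1.2
Dual objective at y_2 = -1.2: reduced costs (8.4, 11.8), box minimizer x = (0.0, 0.0)
g(y_2) = b*y + (c1 - a1*y)*x1 + (c2 - a2*y)*x2 = 13*(-1.2) + 8.4*0.0 + 11.8*0.0 = -15.6 + 0.0 + 0.0 = -15.6


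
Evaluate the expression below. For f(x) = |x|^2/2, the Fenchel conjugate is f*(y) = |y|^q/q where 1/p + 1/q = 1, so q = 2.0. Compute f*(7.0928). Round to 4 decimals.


The conjugate exponent q satisfies 1/p + 1/q = 1.
p = 2, so q = 2/(2 - 1) = 2.0
|y|^q = 7.0928^2.0 = 50.3078
f*(7.0928) = 50.3078 / 2.0 = 25.1539


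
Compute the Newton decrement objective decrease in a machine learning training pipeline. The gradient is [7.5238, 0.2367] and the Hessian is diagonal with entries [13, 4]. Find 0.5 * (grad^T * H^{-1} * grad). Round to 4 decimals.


Step 1: H is diagonal, so H^(-1) * g = [0.5788, 0.0592].
Step 2: g^T H^(-1) g = sum_i g_i^2 / H_ii
  = (7.5238)^2/13 + (0.2367)^2/4
  = 4.3544 + 0.014 = 4.3684
Step 3: Objective decrease = 0.5 * g^T H^(-1) g = 2.1842


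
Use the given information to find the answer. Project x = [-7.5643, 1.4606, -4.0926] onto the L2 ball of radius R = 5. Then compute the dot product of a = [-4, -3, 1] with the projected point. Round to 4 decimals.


Step 1: Compute ||x|| (intermediates to 6 decimals).
||x|| = sqrt((-7.5643)^2 + 1.4606^2 + (-4.0926)^2) = 8.723609
Step 2: Project.
Since ||x|| > R, scale = R/||x|| = 5/8.723609 = 0.573157, proj(x) = scale * x
proj(x) = [-4.335531, 0.837153, -2.345702]
Step 3: Dot product.
a^T * proj(x) = -4*(-4.335531) - 3*0.837153 + 1*(-2.345702) = 12.485


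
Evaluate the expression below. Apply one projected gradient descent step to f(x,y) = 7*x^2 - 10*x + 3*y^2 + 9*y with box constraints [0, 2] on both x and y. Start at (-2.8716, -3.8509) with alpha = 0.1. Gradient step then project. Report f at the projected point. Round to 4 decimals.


Step 1: Compute gradient at (-2.8716, -3.8509).
grad_x = 2*7*-2.8716 - 10 = -50.2024
grad_y = 2*3*-3.8509 + 9 = -14.1054
Step 2: Gradient step.
x_raw = -2.8716 - 0.1*-50.2024 = 2.1486
y_raw = -3.8509 - 0.1*-14.1054 = -2.4404
Step 3: Project onto [0, 2].
x_proj = clip(2.1486) = 2.0
y_proj = clip(-2.4404) = 0.0
Step 4: Evaluate f.
f(2.0, 0.0) = 8.0


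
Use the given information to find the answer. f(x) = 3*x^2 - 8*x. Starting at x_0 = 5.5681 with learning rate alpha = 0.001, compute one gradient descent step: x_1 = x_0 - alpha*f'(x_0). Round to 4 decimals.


We compute the gradient at x_0 and apply the update.
f'(x) = 6*x - 8
f'(5.5681) = 6*5.5681 - 8 = 25.4086
x_1 = 5.5681 - 0.001*25.4086 = 5.5427


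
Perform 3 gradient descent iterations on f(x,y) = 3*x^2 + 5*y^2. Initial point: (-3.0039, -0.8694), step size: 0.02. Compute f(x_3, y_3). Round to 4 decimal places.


Gradient descent on f(x,y) = 3*x^2 + 5*y^2.
Starting point: (-3.0039, -0.8694), alpha = 0.02
Step 1: grad_x = 2*3*-3.0039 = -18.0234, grad_y = 2*5*-0.8694 = -8.694
  x_1 = -3.0039 - 0.02*-18.0234 = -2.6434
  y_1 = -0.8694 - 0.02*-8.694 = -0.6955
Step 2: grad_x = 2*3*-2.6434 = -15.8606, grad_y = 2*5*-0.6955 = -6.9552
  x_2 = -2.6434 - 0.02*-15.8606 = -2.3262
  y_2 = -0.6955 - 0.02*-6.9552 = -0.5564
Step 3: grad_x = 2*3*-2.3262 = -13.9573, grad_y = 2*5*-0.5564 = -5.5642
  x_3 = -2.3262 - 0.02*-13.9573 = -2.0471
  y_3 = -0.5564 - 0.02*-5.5642 = -0.4451
f(-2.0471, -0.4451) = 3*(-2.0471)^2 + 5*(-0.4451)^2 = 13.5622


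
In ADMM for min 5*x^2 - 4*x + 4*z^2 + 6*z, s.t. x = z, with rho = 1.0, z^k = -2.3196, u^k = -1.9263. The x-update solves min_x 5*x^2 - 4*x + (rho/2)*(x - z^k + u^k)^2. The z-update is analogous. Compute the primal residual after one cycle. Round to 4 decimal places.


ADMM iteration with rho = 1.0, z^k = -2.3196, u^k = -1.9263
Step 1: x-update.
Minimize 5*x^2 - 4*x + (1.0/2)*(x + 2.3196 - 1.9263)^2
FOC: (2*5 + 1.0)*x = 4 + 1.0*(-2.3196 + 1.9263)
x^{k+1} = 0.3279
Step 2: z-update.
Minimize 4*z^2 + 6*z + (1.0/2)*(0.3279 - z - 1.9263)^2
FOC: (2*4 + 1.0)*z = -6 + 1.0*(0.3279 - 1.9263)
z^{k+1} = -0.8443
Step 3: u-update.
u^{k+1} = -1.9263 + 0.3279 + 0.8443 = -0.7541
Step 4: Primal residual = |0.3279 + 0.8443| = 1.1722


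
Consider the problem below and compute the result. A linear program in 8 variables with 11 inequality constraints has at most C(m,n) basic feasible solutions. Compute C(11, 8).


Each vertex corresponds to some choice of n active constraints out of m, so the number of vertices is at most C(m, n) = m! / (n!(m-n)!).
m = 11, n = 8
Numerator: 11 * 10 * 9 * 8 * 7 * 6 * 5 * 4
Denominator: 8! = 40320
C(11, 8) = 165


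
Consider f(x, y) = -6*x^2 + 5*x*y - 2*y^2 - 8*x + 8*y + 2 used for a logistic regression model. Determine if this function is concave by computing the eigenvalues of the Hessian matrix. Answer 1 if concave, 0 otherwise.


The Hessian of f(x,y) = -6*x^2 + 5*x*y - 2*y^2 - 8*x + 8*y + 2 is:
H = [[-12, 5], [5, -4]]
Trace = -12 - 4 = -16
Determinant = -12*-4 - (5)^2 = 23
Discriminant = (-16)^2 - 4*23 = 164.0
Eigenvalues: lambda_1 = -14.4031, lambda_2 = -1.5969
The function is concave.

1


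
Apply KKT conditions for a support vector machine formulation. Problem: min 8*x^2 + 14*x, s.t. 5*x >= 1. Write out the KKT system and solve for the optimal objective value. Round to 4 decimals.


Step 1: Try lambda = 0 (constraint inactive).
x_unc = -14/(2*8) = -0.875
Check: 5*-0.875 = -4.375 < 1 -- violated!
Step 2: Constraint must be active: 5*x = 1
x* = 1/5 = 0.2
lambda = (2*8*0.2 + 14)/5 = 3.44
Step 3: Compute optimal value.
f(x*) = 8*0.2^2 + 14*0.2 = 3.12


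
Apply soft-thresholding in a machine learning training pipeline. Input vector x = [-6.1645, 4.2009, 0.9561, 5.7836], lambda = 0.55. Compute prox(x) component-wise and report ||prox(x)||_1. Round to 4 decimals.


Soft-thresholding with lambda = 0.55:
prox(-6.1645) = sign(-6.1645)*max(|-6.1645| - 0.55, 0) = -5.6145
prox(4.2009) = sign(4.2009)*max(|4.2009| - 0.55, 0) = 3.6509
prox(0.9561) = sign(0.9561)*max(|0.9561| - 0.55, 0) = 0.4061
prox(5.7836) = sign(5.7836)*max(|5.7836| - 0.55, 0) = 5.2336
prox(x) = [-5.6145, 3.6509, 0.4061, 5.2336]
||prox(x)||_1 = 5.6145 + 3.6509 + 0.4061 + 5.2336 = 14.9051


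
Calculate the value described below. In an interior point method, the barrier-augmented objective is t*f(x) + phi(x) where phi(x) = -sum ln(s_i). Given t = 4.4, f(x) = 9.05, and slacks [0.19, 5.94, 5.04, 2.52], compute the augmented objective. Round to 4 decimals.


Step 1: Compute log-barrier.
ln values: [-1.6607, 1.7817, 1.6174, 0.9243]
phi = -(-1.6607 + 1.7817 + 1.6174 + 0.9243) = -2.6626
Step 2: Compute augmented objective.
t*f(x) = 4.4*9.05 = 39.82
Total = 39.82 - 2.6626 = 37.1574


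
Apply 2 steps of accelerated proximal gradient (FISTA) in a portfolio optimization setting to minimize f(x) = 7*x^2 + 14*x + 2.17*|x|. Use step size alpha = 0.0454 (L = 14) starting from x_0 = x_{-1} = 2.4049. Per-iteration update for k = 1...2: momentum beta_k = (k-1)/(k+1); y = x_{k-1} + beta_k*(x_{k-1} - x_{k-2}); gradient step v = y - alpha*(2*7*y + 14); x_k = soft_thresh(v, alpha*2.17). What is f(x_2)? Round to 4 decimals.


FISTA on f(x) = 7*x^2 + 14*x + 2.17*|x|
L = 14, alpha = 0.0454
Iteration 1: beta = 0.0, y = 2.4049 + 0.0*(2.4049 - 2.4049) = 2.4049
  grad(y) = 47.6686, v = y - alpha*grad = 0.2407
  prox(v) = soft_thresh(0.2407, 0.0985) = 0.1422
Iteration 2: beta = 0.3333, y = 0.1422 + 0.3333*(0.1422 - 2.4049) = -0.612
  grad(y) = 5.432, v = y - alpha*grad = -0.8586
  prox(v) = soft_thresh(-0.8586, 0.0985) = -0.7601
f(x_2) = 7*(-0.7601)^2 + 14*(-0.7601) + 2.17*|-0.7601| = -4.9477


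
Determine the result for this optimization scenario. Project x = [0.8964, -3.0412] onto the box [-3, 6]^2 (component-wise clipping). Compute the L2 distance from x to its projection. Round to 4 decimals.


Project each component onto [-3, 6].
clip(0.8964) = 0.8964, clip(-3.0412) = -3.0
Projection = [0.8964, -3.0]
Squared diffs: [0.0, 0.0017]
Distance = sqrt(0.0017) = 0.0412


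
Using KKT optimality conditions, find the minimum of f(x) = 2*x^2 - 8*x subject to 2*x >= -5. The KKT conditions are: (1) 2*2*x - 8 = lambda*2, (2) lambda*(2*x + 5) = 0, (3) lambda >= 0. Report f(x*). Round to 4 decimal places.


Step 1: Try lambda = 0 (constraint inactive).
Stationarity: 2*2*x - 8 = 0
x* = 8/(2*2) = 2.0
Check constraint: 2*2.0 = 4.0 >= -5 -- satisfied.
Step 2: Compute optimal value.
f(x*) = 2*2.0^2 - 8*2.0 = -8.0


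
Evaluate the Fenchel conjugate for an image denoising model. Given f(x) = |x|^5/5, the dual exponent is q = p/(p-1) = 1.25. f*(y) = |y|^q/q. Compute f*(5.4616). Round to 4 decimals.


The conjugate exponent q satisfies 1/p + 1/q = 1.
p = 5, so q = 5/(5 - 1) = 1.25
|y|^q = 5.4616^1.25 = 8.3493
f*(5.4616) = 8.3493 / 1.25 = 6.6794
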